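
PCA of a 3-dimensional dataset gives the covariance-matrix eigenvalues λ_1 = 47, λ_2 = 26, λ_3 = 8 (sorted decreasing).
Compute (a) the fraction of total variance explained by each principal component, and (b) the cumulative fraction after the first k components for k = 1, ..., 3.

Step 1 — total variance = trace(Sigma) = Σ λ_i = 47 + 26 + 8 = 81.

Step 2 — fraction explained by component i = λ_i / Σ λ:
  PC1: 47/81 = 0.5802
  PC2: 26/81 = 0.321
  PC3: 8/81 = 0.0988

Step 3 — cumulative fraction after k components = (λ_1 + ... + λ_k) / Σ λ:
  k = 1: 47/81 = 0.5802
  k = 2: (47 + 26)/81 = 73/81 = 0.9012
  k = 3: (47 + 26 + 8)/81 = 81/81 = 1

Summary (fraction, with percent):

explained: PC1 0.5802 (58.02%), PC2 0.321 (32.1%), PC3 0.0988 (9.88%);  cumulative: 0.5802, 0.9012, 1


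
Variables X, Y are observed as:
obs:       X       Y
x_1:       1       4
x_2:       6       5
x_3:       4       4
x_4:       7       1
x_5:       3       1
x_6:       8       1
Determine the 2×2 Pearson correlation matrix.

Step 1 — column means:
  mean(X) = (1 + 6 + 4 + 7 + 3 + 8) / 6 = 29/6 = 4.8333
  mean(Y) = (4 + 5 + 4 + 1 + 1 + 1) / 6 = 16/6 = 2.6667

Step 2 — sample variances and covariances s[i,j] = (1/(n-1)) · Σ_k (x_{k,i} - mean_i) · (x_{k,j} - mean_j), with n-1 = 5:
  s[X,X] = ((-3.8333)·(-3.8333) + (1.1667)·(1.1667) + (-0.8333)·(-0.8333) + (2.1667)·(2.1667) + (-1.8333)·(-1.8333) + (3.1667)·(3.1667)) / 5 = 34.8333/5 = 6.9667
  s[X,Y] = ((-3.8333)·(1.3333) + (1.1667)·(2.3333) + (-0.8333)·(1.3333) + (2.1667)·(-1.6667) + (-1.8333)·(-1.6667) + (3.1667)·(-1.6667)) / 5 = -9.3333/5 = -1.8667
  s[Y,Y] = ((1.3333)·(1.3333) + (2.3333)·(2.3333) + (1.3333)·(1.3333) + (-1.6667)·(-1.6667) + (-1.6667)·(-1.6667) + (-1.6667)·(-1.6667)) / 5 = 17.3333/5 = 3.4667
  Sample standard deviations s_i = √(s[i,i]):
  s(X) = √(6.9667) = 2.6394
  s(Y) = √(3.4667) = 1.8619

Step 3 — r_{ij} = s_{ij} / (s_i · s_j):
  r[X,X] = 1 (diagonal).
  r[X,Y] = -1.8667 / (2.6394 · 1.8619) = -1.8667 / 4.9144 = -0.3798
  r[Y,Y] = 1 (diagonal).

R is symmetric with unit diagonal. Assembling:

R = [[1, -0.3798],
 [-0.3798, 1]]


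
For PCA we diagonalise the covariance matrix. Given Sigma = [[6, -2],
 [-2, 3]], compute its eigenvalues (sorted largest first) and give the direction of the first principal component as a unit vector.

Step 1 — characteristic polynomial of 2×2 Sigma:
  det(Sigma - λI) = λ² - trace · λ + det = 0.
  trace = 6 + 3 = 9, det = 6·3 - (-2)² = 14.
Step 2 — discriminant:
  Δ = trace² - 4·det = 81 - 56 = 25.
Step 3 — eigenvalues:
  λ = (trace ± √Δ)/2 = (9 ± 5)/2,
  λ_1 = 7,  λ_2 = 2.

Step 4 — unit eigenvector for λ_1: solve (Sigma - λ_1 I)v = 0. First row:
  (6 - 7)·v_x + (-2)·v_y = 0, i.e. (-1)·v_x + (-2)·v_y = 0,
  so v ∝ (b, λ_1 - a) = (-2, 1); multiply by -1 so the first entry is positive: u = (2, -1).
  ||u|| = √((2)² + (-1)²) = √(5) ≈ 2.2361,
  v_1 = u/||u|| ≈ (0.8944, -0.4472) (||v_1|| = 1).

λ_1 = 7,  λ_2 = 2;  v_1 ≈ (0.8944, -0.4472)


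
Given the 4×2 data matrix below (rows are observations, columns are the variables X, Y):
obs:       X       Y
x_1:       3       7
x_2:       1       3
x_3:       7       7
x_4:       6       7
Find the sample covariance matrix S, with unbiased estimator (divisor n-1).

Step 1 — column means:
  mean(X) = (3 + 1 + 7 + 6) / 4 = 17/4 = 4.25
  mean(Y) = (7 + 3 + 7 + 7) / 4 = 24/4 = 6

Step 2 — sample covariance S[i,j] = (1/(n-1)) · Σ_k (x_{k,i} - mean_i) · (x_{k,j} - mean_j), with n-1 = 3.
  S[X,X] = ((-1.25)·(-1.25) + (-3.25)·(-3.25) + (2.75)·(2.75) + (1.75)·(1.75)) / 3 = 22.75/3 = 7.5833
  S[X,Y] = ((-1.25)·(1) + (-3.25)·(-3) + (2.75)·(1) + (1.75)·(1)) / 3 = 13/3 = 4.3333
  S[Y,Y] = ((1)·(1) + (-3)·(-3) + (1)·(1) + (1)·(1)) / 3 = 12/3 = 4

S is symmetric (S[j,i] = S[i,j]). Assembling:

S = [[7.5833, 4.3333],
 [4.3333, 4]]


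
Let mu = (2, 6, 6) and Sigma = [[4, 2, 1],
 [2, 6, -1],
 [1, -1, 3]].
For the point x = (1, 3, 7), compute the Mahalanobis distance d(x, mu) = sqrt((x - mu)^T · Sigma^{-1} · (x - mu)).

Step 1 — centre the observation: (x - mu) = (-1, -3, 1).

Step 2 — invert Sigma (cofactor / det for 3×3, or solve directly):
  Sigma^{-1} = [[0.3696, -0.1522, -0.1739],
 [-0.1522, 0.2391, 0.1304],
 [-0.1739, 0.1304, 0.4348]].

Step 3 — form the quadratic (x - mu)^T · Sigma^{-1} · (x - mu):
  Sigma^{-1} · (x - mu) = (-0.087, -0.4348, 0.2174).
  (x - mu)^T · [Sigma^{-1} · (x - mu)] = (-1)·(-0.087) + (-3)·(-0.4348) + (1)·(0.2174) = 1.6087.

Step 4 — take square root: d = √(1.6087) ≈ 1.2683.

d(x, mu) = √(1.6087) ≈ 1.2683


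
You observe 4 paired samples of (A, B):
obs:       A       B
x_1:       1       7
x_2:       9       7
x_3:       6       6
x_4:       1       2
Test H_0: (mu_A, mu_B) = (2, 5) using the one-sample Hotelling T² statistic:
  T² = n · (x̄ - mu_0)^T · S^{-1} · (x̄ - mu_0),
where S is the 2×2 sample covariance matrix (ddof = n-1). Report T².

Step 1 — sample mean vector:
  mean(A) = (1 + 9 + 6 + 1) / 4 = 17/4 = 4.25
  mean(B) = (7 + 7 + 6 + 2) / 4 = 22/4 = 5.5
  x̄ = (4.25, 5.5),  deviation x̄ - mu_0 = (4.25, 5.5) - (2, 5) = (2.25, 0.5).

Step 2 — sample covariance matrix, S[i,j] = (1/(n-1)) · Σ_k (x_{k,i} - mean_i) · (x_{k,j} - mean_j), divisor n-1 = 3:
  S[A,A] = ((-3.25)·(-3.25) + (4.75)·(4.75) + (1.75)·(1.75) + (-3.25)·(-3.25)) / 3 = 46.75/3 = 15.5833
  S[A,B] = ((-3.25)·(1.5) + (4.75)·(1.5) + (1.75)·(0.5) + (-3.25)·(-3.5)) / 3 = 14.5/3 = 4.8333
  S[B,B] = ((1.5)·(1.5) + (1.5)·(1.5) + (0.5)·(0.5) + (-3.5)·(-3.5)) / 3 = 17/3 = 5.6667
  S = [[15.5833, 4.8333],
 [4.8333, 5.6667]].

Step 3 — invert S. det(S) = 15.5833·5.6667 - (4.8333)² = 64.9444.
  S^{-1} = (1/det) · [[d, -b], [-b, a]] = [[0.0873, -0.0744],
 [-0.0744, 0.2399]].

Step 4 — quadratic form (x̄ - mu_0)^T · S^{-1} · (x̄ - mu_0):
  S^{-1} · (x̄ - mu_0) = (0.1591, -0.0475),
  (x̄ - mu_0)^T · [...] = (2.25)·(0.1591) + (0.5)·(-0.0475) = 0.3343.

Step 5 — scale by n: T² = 4 · 0.3343 = 1.337.

T² ≈ 1.337


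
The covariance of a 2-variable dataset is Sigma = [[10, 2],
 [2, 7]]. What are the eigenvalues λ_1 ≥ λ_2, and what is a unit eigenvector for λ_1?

Step 1 — characteristic polynomial of 2×2 Sigma:
  det(Sigma - λI) = λ² - trace · λ + det = 0.
  trace = 10 + 7 = 17, det = 10·7 - (2)² = 66.
Step 2 — discriminant:
  Δ = trace² - 4·det = 289 - 264 = 25.
Step 3 — eigenvalues:
  λ = (trace ± √Δ)/2 = (17 ± 5)/2,
  λ_1 = 11,  λ_2 = 6.

Step 4 — unit eigenvector for λ_1: solve (Sigma - λ_1 I)v = 0. First row:
  (10 - 11)·v_x + (2)·v_y = 0, i.e. (-1)·v_x + (2)·v_y = 0,
  so v ∝ (b, λ_1 - a) = (2, 1) = u.
  ||u|| = √((2)² + (1)²) = √(5) ≈ 2.2361,
  v_1 = u/||u|| ≈ (0.8944, 0.4472) (||v_1|| = 1).

λ_1 = 11,  λ_2 = 6;  v_1 ≈ (0.8944, 0.4472)


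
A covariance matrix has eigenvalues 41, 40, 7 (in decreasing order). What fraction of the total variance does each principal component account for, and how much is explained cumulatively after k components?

Step 1 — total variance = trace(Sigma) = Σ λ_i = 41 + 40 + 7 = 88.

Step 2 — fraction explained by component i = λ_i / Σ λ:
  PC1: 41/88 = 0.4659
  PC2: 40/88 = 0.4545
  PC3: 7/88 = 0.0795

Step 3 — cumulative fraction after k components = (λ_1 + ... + λ_k) / Σ λ:
  k = 1: 41/88 = 0.4659
  k = 2: (41 + 40)/88 = 81/88 = 0.9205
  k = 3: (41 + 40 + 7)/88 = 88/88 = 1

Summary (fraction, with percent):

explained: PC1 0.4659 (46.59%), PC2 0.4545 (45.45%), PC3 0.0795 (7.95%);  cumulative: 0.4659, 0.9205, 1


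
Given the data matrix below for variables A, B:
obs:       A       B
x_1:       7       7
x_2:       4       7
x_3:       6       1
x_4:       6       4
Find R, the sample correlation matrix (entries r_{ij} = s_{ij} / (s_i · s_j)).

Step 1 — column means:
  mean(A) = (7 + 4 + 6 + 6) / 4 = 23/4 = 5.75
  mean(B) = (7 + 7 + 1 + 4) / 4 = 19/4 = 4.75

Step 2 — sample variances and covariances s[i,j] = (1/(n-1)) · Σ_k (x_{k,i} - mean_i) · (x_{k,j} - mean_j), with n-1 = 3:
  s[A,A] = ((1.25)·(1.25) + (-1.75)·(-1.75) + (0.25)·(0.25) + (0.25)·(0.25)) / 3 = 4.75/3 = 1.5833
  s[A,B] = ((1.25)·(2.25) + (-1.75)·(2.25) + (0.25)·(-3.75) + (0.25)·(-0.75)) / 3 = -2.25/3 = -0.75
  s[B,B] = ((2.25)·(2.25) + (2.25)·(2.25) + (-3.75)·(-3.75) + (-0.75)·(-0.75)) / 3 = 24.75/3 = 8.25
  Sample standard deviations s_i = √(s[i,i]):
  s(A) = √(1.5833) = 1.2583
  s(B) = √(8.25) = 2.8723

Step 3 — r_{ij} = s_{ij} / (s_i · s_j):
  r[A,A] = 1 (diagonal).
  r[A,B] = -0.75 / (1.2583 · 2.8723) = -0.75 / 3.6142 = -0.2075
  r[B,B] = 1 (diagonal).

R is symmetric with unit diagonal. Assembling:

R = [[1, -0.2075],
 [-0.2075, 1]]


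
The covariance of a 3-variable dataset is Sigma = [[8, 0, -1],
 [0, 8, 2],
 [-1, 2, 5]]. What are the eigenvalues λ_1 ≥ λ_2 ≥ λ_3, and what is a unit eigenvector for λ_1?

Step 1 — characteristic polynomial p(λ) = det(λI - Sigma) = λ³ - tr·λ² + c_1·λ - det, where tr = trace, c_1 = sum of the principal 2×2 minors, det = det(Sigma):
  tr = 8 + 8 + 5 = 21,
  c_1 = (8·8 - (0)²) + (8·5 - (-1)²) + (8·5 - (2)²) = 64 + 39 + 36 = 139,
  det = 8·(8·5 - (2)²) - (0)·((0)·5 - (2)·(-1)) + (-1)·((0)·(2) - 8·(-1)) = 8·(36) - (0)·(2) + (-1)·(8) = 280.
  So p(λ) = λ³ - 21λ² + 139λ - 280.
Step 2 — look for an integer root (rational root theorem: any rational root is an integer divisor of 280). Testing λ = 8:
  p(8) = 512 - 1344 + 1112 - 280 = 0  ✓
  Dividing out (λ - 8): p(λ) = (λ - 8)(λ² - 13λ + 35).
Step 3 — remaining eigenvalues from the quadratic λ² - 13λ + 35 = 0:
  Δ = 13² - 4·35 = 169 - 140 = 29,  λ = (13 ± √29)/2 = (13 ± 5.3852)/2 ≈ 9.1926 or 3.8074.
  Sorted: λ_1 = 9.1926,  λ_2 = 8,  λ_3 = 3.8074  (check: sum = 21 = tr ✓).

Step 4 — unit eigenvector for λ_1 ≈ 9.1926: v spans the null space of (Sigma - λ_1 I), whose rows are
  r_1 = (-1.1926, 0, -1),  r_2 = (0, -1.1926, 2),  r_3 = (-1, 2, -4.1926).
  v is orthogonal to every row, so take v ∝ r_1 × r_2 = ((0)·(2) - (-1)·(-1.1926), (-1)·(0) - (-1.1926)·(2), (-1.1926)·(-1.1926) - (0)·(0)) ≈ (-1.1926, 2.3852, 1.4223).
  Rescale (multiply by -1 so the first nonzero entry is positive): u = (1.1926, -2.3852, -1.4223).
  ||u|| = √((1.1926)² + (-2.3852)² + (-1.4223)²) = √(9.1341) ≈ 3.0223,  v_1 = u/||u|| ≈ (0.3946, -0.7892, -0.4706) (||v_1|| = 1).

λ_1 = 9.1926,  λ_2 = 8,  λ_3 = 3.8074;  v_1 ≈ (0.3946, -0.7892, -0.4706)


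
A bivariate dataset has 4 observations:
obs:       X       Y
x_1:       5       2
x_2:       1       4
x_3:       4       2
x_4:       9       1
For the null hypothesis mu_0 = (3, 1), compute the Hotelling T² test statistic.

Step 1 — sample mean vector:
  mean(X) = (5 + 1 + 4 + 9) / 4 = 19/4 = 4.75
  mean(Y) = (2 + 4 + 2 + 1) / 4 = 9/4 = 2.25
  x̄ = (4.75, 2.25),  deviation x̄ - mu_0 = (4.75, 2.25) - (3, 1) = (1.75, 1.25).

Step 2 — sample covariance matrix, S[i,j] = (1/(n-1)) · Σ_k (x_{k,i} - mean_i) · (x_{k,j} - mean_j), divisor n-1 = 3:
  S[X,X] = ((0.25)·(0.25) + (-3.75)·(-3.75) + (-0.75)·(-0.75) + (4.25)·(4.25)) / 3 = 32.75/3 = 10.9167
  S[X,Y] = ((0.25)·(-0.25) + (-3.75)·(1.75) + (-0.75)·(-0.25) + (4.25)·(-1.25)) / 3 = -11.75/3 = -3.9167
  S[Y,Y] = ((-0.25)·(-0.25) + (1.75)·(1.75) + (-0.25)·(-0.25) + (-1.25)·(-1.25)) / 3 = 4.75/3 = 1.5833
  S = [[10.9167, -3.9167],
 [-3.9167, 1.5833]].

Step 3 — invert S. det(S) = 10.9167·1.5833 - (-3.9167)² = 1.9444.
  S^{-1} = (1/det) · [[d, -b], [-b, a]] = [[0.8143, 2.0143],
 [2.0143, 5.6143]].

Step 4 — quadratic form (x̄ - mu_0)^T · S^{-1} · (x̄ - mu_0):
  S^{-1} · (x̄ - mu_0) = (3.9429, 10.5429),
  (x̄ - mu_0)^T · [...] = (1.75)·(3.9429) + (1.25)·(10.5429) = 20.0786.

Step 5 — scale by n: T² = 4 · 20.0786 = 80.3143.

T² ≈ 80.3143


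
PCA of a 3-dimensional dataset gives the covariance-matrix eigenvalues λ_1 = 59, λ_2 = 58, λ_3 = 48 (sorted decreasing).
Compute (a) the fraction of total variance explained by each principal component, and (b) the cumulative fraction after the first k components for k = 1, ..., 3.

Step 1 — total variance = trace(Sigma) = Σ λ_i = 59 + 58 + 48 = 165.

Step 2 — fraction explained by component i = λ_i / Σ λ:
  PC1: 59/165 = 0.3576
  PC2: 58/165 = 0.3515
  PC3: 48/165 = 0.2909

Step 3 — cumulative fraction after k components = (λ_1 + ... + λ_k) / Σ λ:
  k = 1: 59/165 = 0.3576
  k = 2: (59 + 58)/165 = 117/165 = 0.7091
  k = 3: (59 + 58 + 48)/165 = 165/165 = 1

Summary (fraction, with percent):

explained: PC1 0.3576 (35.76%), PC2 0.3515 (35.15%), PC3 0.2909 (29.09%);  cumulative: 0.3576, 0.7091, 1


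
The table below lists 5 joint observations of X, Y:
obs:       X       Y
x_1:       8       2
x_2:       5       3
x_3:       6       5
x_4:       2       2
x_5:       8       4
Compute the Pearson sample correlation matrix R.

Step 1 — column means:
  mean(X) = (8 + 5 + 6 + 2 + 8) / 5 = 29/5 = 5.8
  mean(Y) = (2 + 3 + 5 + 2 + 4) / 5 = 16/5 = 3.2

Step 2 — sample variances and covariances s[i,j] = (1/(n-1)) · Σ_k (x_{k,i} - mean_i) · (x_{k,j} - mean_j), with n-1 = 4:
  s[X,X] = ((2.2)·(2.2) + (-0.8)·(-0.8) + (0.2)·(0.2) + (-3.8)·(-3.8) + (2.2)·(2.2)) / 4 = 24.8/4 = 6.2
  s[X,Y] = ((2.2)·(-1.2) + (-0.8)·(-0.2) + (0.2)·(1.8) + (-3.8)·(-1.2) + (2.2)·(0.8)) / 4 = 4.2/4 = 1.05
  s[Y,Y] = ((-1.2)·(-1.2) + (-0.2)·(-0.2) + (1.8)·(1.8) + (-1.2)·(-1.2) + (0.8)·(0.8)) / 4 = 6.8/4 = 1.7
  Sample standard deviations s_i = √(s[i,i]):
  s(X) = √(6.2) = 2.49
  s(Y) = √(1.7) = 1.3038

Step 3 — r_{ij} = s_{ij} / (s_i · s_j):
  r[X,X] = 1 (diagonal).
  r[X,Y] = 1.05 / (2.49 · 1.3038) = 1.05 / 3.2465 = 0.3234
  r[Y,Y] = 1 (diagonal).

R is symmetric with unit diagonal. Assembling:

R = [[1, 0.3234],
 [0.3234, 1]]


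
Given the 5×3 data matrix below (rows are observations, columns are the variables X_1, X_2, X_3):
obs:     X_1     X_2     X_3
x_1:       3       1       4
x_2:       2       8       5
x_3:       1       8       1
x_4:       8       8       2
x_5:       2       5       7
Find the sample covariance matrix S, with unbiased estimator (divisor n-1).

Step 1 — column means:
  mean(X_1) = (3 + 2 + 1 + 8 + 2) / 5 = 16/5 = 3.2
  mean(X_2) = (1 + 8 + 8 + 8 + 5) / 5 = 30/5 = 6
  mean(X_3) = (4 + 5 + 1 + 2 + 7) / 5 = 19/5 = 3.8

Step 2 — sample covariance S[i,j] = (1/(n-1)) · Σ_k (x_{k,i} - mean_i) · (x_{k,j} - mean_j), with n-1 = 4.
  S[X_1,X_1] = ((-0.2)·(-0.2) + (-1.2)·(-1.2) + (-2.2)·(-2.2) + (4.8)·(4.8) + (-1.2)·(-1.2)) / 4 = 30.8/4 = 7.7
  S[X_1,X_2] = ((-0.2)·(-5) + (-1.2)·(2) + (-2.2)·(2) + (4.8)·(2) + (-1.2)·(-1)) / 4 = 5/4 = 1.25
  S[X_1,X_3] = ((-0.2)·(0.2) + (-1.2)·(1.2) + (-2.2)·(-2.8) + (4.8)·(-1.8) + (-1.2)·(3.2)) / 4 = -7.8/4 = -1.95
  S[X_2,X_2] = ((-5)·(-5) + (2)·(2) + (2)·(2) + (2)·(2) + (-1)·(-1)) / 4 = 38/4 = 9.5
  S[X_2,X_3] = ((-5)·(0.2) + (2)·(1.2) + (2)·(-2.8) + (2)·(-1.8) + (-1)·(3.2)) / 4 = -11/4 = -2.75
  S[X_3,X_3] = ((0.2)·(0.2) + (1.2)·(1.2) + (-2.8)·(-2.8) + (-1.8)·(-1.8) + (3.2)·(3.2)) / 4 = 22.8/4 = 5.7

S is symmetric (S[j,i] = S[i,j]). Assembling:

S = [[7.7, 1.25, -1.95],
 [1.25, 9.5, -2.75],
 [-1.95, -2.75, 5.7]]


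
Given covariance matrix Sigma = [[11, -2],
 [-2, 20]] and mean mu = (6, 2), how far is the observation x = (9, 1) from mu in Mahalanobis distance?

Step 1 — centre the observation: (x - mu) = (3, -1).

Step 2 — invert Sigma. det(Sigma) = 11·20 - (-2)² = 216.
  Sigma^{-1} = (1/det) · [[d, -b], [-b, a]] = [[0.0926, 0.0093],
 [0.0093, 0.0509]].

Step 3 — form the quadratic (x - mu)^T · Sigma^{-1} · (x - mu):
  Sigma^{-1} · (x - mu) = (0.2685, -0.0231).
  (x - mu)^T · [Sigma^{-1} · (x - mu)] = (3)·(0.2685) + (-1)·(-0.0231) = 0.8287.

Step 4 — take square root: d = √(0.8287) ≈ 0.9103.

d(x, mu) = √(0.8287) ≈ 0.9103


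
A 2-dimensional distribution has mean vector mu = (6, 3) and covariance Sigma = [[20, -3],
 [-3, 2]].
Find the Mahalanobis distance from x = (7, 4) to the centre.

Step 1 — centre the observation: (x - mu) = (1, 1).

Step 2 — invert Sigma. det(Sigma) = 20·2 - (-3)² = 31.
  Sigma^{-1} = (1/det) · [[d, -b], [-b, a]] = [[0.0645, 0.0968],
 [0.0968, 0.6452]].

Step 3 — form the quadratic (x - mu)^T · Sigma^{-1} · (x - mu):
  Sigma^{-1} · (x - mu) = (0.1613, 0.7419).
  (x - mu)^T · [Sigma^{-1} · (x - mu)] = (1)·(0.1613) + (1)·(0.7419) = 0.9032.

Step 4 — take square root: d = √(0.9032) ≈ 0.9504.

d(x, mu) = √(0.9032) ≈ 0.9504


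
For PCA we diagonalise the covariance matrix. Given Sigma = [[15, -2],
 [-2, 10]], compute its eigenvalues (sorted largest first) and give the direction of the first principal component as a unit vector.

Step 1 — characteristic polynomial of 2×2 Sigma:
  det(Sigma - λI) = λ² - trace · λ + det = 0.
  trace = 15 + 10 = 25, det = 15·10 - (-2)² = 146.
Step 2 — discriminant:
  Δ = trace² - 4·det = 625 - 584 = 41.
Step 3 — eigenvalues:
  λ = (trace ± √Δ)/2 = (25 ± 6.4031)/2,
  λ_1 = 15.7016,  λ_2 = 9.2984.

Step 4 — unit eigenvector for λ_1: solve (Sigma - λ_1 I)v = 0. First row:
  (15 - 15.7016)·v_x + (-2)·v_y = 0, i.e. (-0.7016)·v_x + (-2)·v_y = 0,
  so v ∝ (b, λ_1 - a) = (-2, 0.7016); multiply by -1 so the first entry is positive: u = (2, -0.7016).
  ||u|| = √((2)² + (-0.7016)²) = √(4.4922) ≈ 2.1195,
  v_1 = u/||u|| ≈ (0.9436, -0.331) (||v_1|| = 1).

λ_1 = 15.7016,  λ_2 = 9.2984;  v_1 ≈ (0.9436, -0.331)


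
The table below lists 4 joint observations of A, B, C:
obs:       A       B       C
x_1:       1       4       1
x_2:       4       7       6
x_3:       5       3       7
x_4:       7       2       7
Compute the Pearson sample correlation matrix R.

Step 1 — column means:
  mean(A) = (1 + 4 + 5 + 7) / 4 = 17/4 = 4.25
  mean(B) = (4 + 7 + 3 + 2) / 4 = 16/4 = 4
  mean(C) = (1 + 6 + 7 + 7) / 4 = 21/4 = 5.25

Step 2 — sample variances and covariances s[i,j] = (1/(n-1)) · Σ_k (x_{k,i} - mean_i) · (x_{k,j} - mean_j), with n-1 = 3:
  s[A,A] = ((-3.25)·(-3.25) + (-0.25)·(-0.25) + (0.75)·(0.75) + (2.75)·(2.75)) / 3 = 18.75/3 = 6.25
  s[A,B] = ((-3.25)·(0) + (-0.25)·(3) + (0.75)·(-1) + (2.75)·(-2)) / 3 = -7/3 = -2.3333
  s[A,C] = ((-3.25)·(-4.25) + (-0.25)·(0.75) + (0.75)·(1.75) + (2.75)·(1.75)) / 3 = 19.75/3 = 6.5833
  s[B,B] = ((0)·(0) + (3)·(3) + (-1)·(-1) + (-2)·(-2)) / 3 = 14/3 = 4.6667
  s[B,C] = ((0)·(-4.25) + (3)·(0.75) + (-1)·(1.75) + (-2)·(1.75)) / 3 = -3/3 = -1
  s[C,C] = ((-4.25)·(-4.25) + (0.75)·(0.75) + (1.75)·(1.75) + (1.75)·(1.75)) / 3 = 24.75/3 = 8.25
  Sample standard deviations s_i = √(s[i,i]):
  s(A) = √(6.25) = 2.5
  s(B) = √(4.6667) = 2.1602
  s(C) = √(8.25) = 2.8723

Step 3 — r_{ij} = s_{ij} / (s_i · s_j):
  r[A,A] = 1 (diagonal).
  r[A,B] = -2.3333 / (2.5 · 2.1602) = -2.3333 / 5.4006 = -0.432
  r[A,C] = 6.5833 / (2.5 · 2.8723) = 6.5833 / 7.1807 = 0.9168
  r[B,B] = 1 (diagonal).
  r[B,C] = -1 / (2.1602 · 2.8723) = -1 / 6.2048 = -0.1612
  r[C,C] = 1 (diagonal).

R is symmetric with unit diagonal. Assembling:

R = [[1, -0.432, 0.9168],
 [-0.432, 1, -0.1612],
 [0.9168, -0.1612, 1]]


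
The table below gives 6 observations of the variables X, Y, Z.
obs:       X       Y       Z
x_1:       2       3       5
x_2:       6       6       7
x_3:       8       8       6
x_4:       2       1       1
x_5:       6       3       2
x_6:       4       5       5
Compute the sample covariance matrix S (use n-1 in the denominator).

Step 1 — column means:
  mean(X) = (2 + 6 + 8 + 2 + 6 + 4) / 6 = 28/6 = 4.6667
  mean(Y) = (3 + 6 + 8 + 1 + 3 + 5) / 6 = 26/6 = 4.3333
  mean(Z) = (5 + 7 + 6 + 1 + 2 + 5) / 6 = 26/6 = 4.3333

Step 2 — sample covariance S[i,j] = (1/(n-1)) · Σ_k (x_{k,i} - mean_i) · (x_{k,j} - mean_j), with n-1 = 5.
  S[X,X] = ((-2.6667)·(-2.6667) + (1.3333)·(1.3333) + (3.3333)·(3.3333) + (-2.6667)·(-2.6667) + (1.3333)·(1.3333) + (-0.6667)·(-0.6667)) / 5 = 29.3333/5 = 5.8667
  S[X,Y] = ((-2.6667)·(-1.3333) + (1.3333)·(1.6667) + (3.3333)·(3.6667) + (-2.6667)·(-3.3333) + (1.3333)·(-1.3333) + (-0.6667)·(0.6667)) / 5 = 24.6667/5 = 4.9333
  S[X,Z] = ((-2.6667)·(0.6667) + (1.3333)·(2.6667) + (3.3333)·(1.6667) + (-2.6667)·(-3.3333) + (1.3333)·(-2.3333) + (-0.6667)·(0.6667)) / 5 = 12.6667/5 = 2.5333
  S[Y,Y] = ((-1.3333)·(-1.3333) + (1.6667)·(1.6667) + (3.6667)·(3.6667) + (-3.3333)·(-3.3333) + (-1.3333)·(-1.3333) + (0.6667)·(0.6667)) / 5 = 31.3333/5 = 6.2667
  S[Y,Z] = ((-1.3333)·(0.6667) + (1.6667)·(2.6667) + (3.6667)·(1.6667) + (-3.3333)·(-3.3333) + (-1.3333)·(-2.3333) + (0.6667)·(0.6667)) / 5 = 24.3333/5 = 4.8667
  S[Z,Z] = ((0.6667)·(0.6667) + (2.6667)·(2.6667) + (1.6667)·(1.6667) + (-3.3333)·(-3.3333) + (-2.3333)·(-2.3333) + (0.6667)·(0.6667)) / 5 = 27.3333/5 = 5.4667

S is symmetric (S[j,i] = S[i,j]). Assembling:

S = [[5.8667, 4.9333, 2.5333],
 [4.9333, 6.2667, 4.8667],
 [2.5333, 4.8667, 5.4667]]


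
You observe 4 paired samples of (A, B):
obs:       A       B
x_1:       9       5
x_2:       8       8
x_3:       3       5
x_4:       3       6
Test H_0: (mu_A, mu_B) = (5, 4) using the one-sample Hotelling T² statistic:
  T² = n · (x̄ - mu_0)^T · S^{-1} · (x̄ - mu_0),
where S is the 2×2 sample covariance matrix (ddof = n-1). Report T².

Step 1 — sample mean vector:
  mean(A) = (9 + 8 + 3 + 3) / 4 = 23/4 = 5.75
  mean(B) = (5 + 8 + 5 + 6) / 4 = 24/4 = 6
  x̄ = (5.75, 6),  deviation x̄ - mu_0 = (5.75, 6) - (5, 4) = (0.75, 2).

Step 2 — sample covariance matrix, S[i,j] = (1/(n-1)) · Σ_k (x_{k,i} - mean_i) · (x_{k,j} - mean_j), divisor n-1 = 3:
  S[A,A] = ((3.25)·(3.25) + (2.25)·(2.25) + (-2.75)·(-2.75) + (-2.75)·(-2.75)) / 3 = 30.75/3 = 10.25
  S[A,B] = ((3.25)·(-1) + (2.25)·(2) + (-2.75)·(-1) + (-2.75)·(0)) / 3 = 4/3 = 1.3333
  S[B,B] = ((-1)·(-1) + (2)·(2) + (-1)·(-1) + (0)·(0)) / 3 = 6/3 = 2
  S = [[10.25, 1.3333],
 [1.3333, 2]].

Step 3 — invert S. det(S) = 10.25·2 - (1.3333)² = 18.7222.
  S^{-1} = (1/det) · [[d, -b], [-b, a]] = [[0.1068, -0.0712],
 [-0.0712, 0.5475]].

Step 4 — quadratic form (x̄ - mu_0)^T · S^{-1} · (x̄ - mu_0):
  S^{-1} · (x̄ - mu_0) = (-0.0623, 1.0415),
  (x̄ - mu_0)^T · [...] = (0.75)·(-0.0623) + (2)·(1.0415) = 2.0364.

Step 5 — scale by n: T² = 4 · 2.0364 = 8.1454.

T² ≈ 8.1454


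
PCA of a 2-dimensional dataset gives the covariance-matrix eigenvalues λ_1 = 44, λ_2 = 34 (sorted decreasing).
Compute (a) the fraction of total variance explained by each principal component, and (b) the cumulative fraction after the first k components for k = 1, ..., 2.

Step 1 — total variance = trace(Sigma) = Σ λ_i = 44 + 34 = 78.

Step 2 — fraction explained by component i = λ_i / Σ λ:
  PC1: 44/78 = 0.5641
  PC2: 34/78 = 0.4359

Step 3 — cumulative fraction after k components = (λ_1 + ... + λ_k) / Σ λ:
  k = 1: 44/78 = 0.5641
  k = 2: (44 + 34)/78 = 78/78 = 1

Summary (fraction, with percent):

explained: PC1 0.5641 (56.41%), PC2 0.4359 (43.59%);  cumulative: 0.5641, 1


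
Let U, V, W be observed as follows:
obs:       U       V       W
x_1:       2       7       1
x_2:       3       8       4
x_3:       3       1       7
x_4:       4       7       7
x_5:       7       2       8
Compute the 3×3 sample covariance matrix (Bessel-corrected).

Step 1 — column means:
  mean(U) = (2 + 3 + 3 + 4 + 7) / 5 = 19/5 = 3.8
  mean(V) = (7 + 8 + 1 + 7 + 2) / 5 = 25/5 = 5
  mean(W) = (1 + 4 + 7 + 7 + 8) / 5 = 27/5 = 5.4

Step 2 — sample covariance S[i,j] = (1/(n-1)) · Σ_k (x_{k,i} - mean_i) · (x_{k,j} - mean_j), with n-1 = 4.
  S[U,U] = ((-1.8)·(-1.8) + (-0.8)·(-0.8) + (-0.8)·(-0.8) + (0.2)·(0.2) + (3.2)·(3.2)) / 4 = 14.8/4 = 3.7
  S[U,V] = ((-1.8)·(2) + (-0.8)·(3) + (-0.8)·(-4) + (0.2)·(2) + (3.2)·(-3)) / 4 = -12/4 = -3
  S[U,W] = ((-1.8)·(-4.4) + (-0.8)·(-1.4) + (-0.8)·(1.6) + (0.2)·(1.6) + (3.2)·(2.6)) / 4 = 16.4/4 = 4.1
  S[V,V] = ((2)·(2) + (3)·(3) + (-4)·(-4) + (2)·(2) + (-3)·(-3)) / 4 = 42/4 = 10.5
  S[V,W] = ((2)·(-4.4) + (3)·(-1.4) + (-4)·(1.6) + (2)·(1.6) + (-3)·(2.6)) / 4 = -24/4 = -6
  S[W,W] = ((-4.4)·(-4.4) + (-1.4)·(-1.4) + (1.6)·(1.6) + (1.6)·(1.6) + (2.6)·(2.6)) / 4 = 33.2/4 = 8.3

S is symmetric (S[j,i] = S[i,j]). Assembling:

S = [[3.7, -3, 4.1],
 [-3, 10.5, -6],
 [4.1, -6, 8.3]]


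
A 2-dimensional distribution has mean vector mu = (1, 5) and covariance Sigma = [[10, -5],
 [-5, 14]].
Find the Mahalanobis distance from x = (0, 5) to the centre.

Step 1 — centre the observation: (x - mu) = (-1, 0).

Step 2 — invert Sigma. det(Sigma) = 10·14 - (-5)² = 115.
  Sigma^{-1} = (1/det) · [[d, -b], [-b, a]] = [[0.1217, 0.0435],
 [0.0435, 0.087]].

Step 3 — form the quadratic (x - mu)^T · Sigma^{-1} · (x - mu):
  Sigma^{-1} · (x - mu) = (-0.1217, -0.0435).
  (x - mu)^T · [Sigma^{-1} · (x - mu)] = (-1)·(-0.1217) + (0)·(-0.0435) = 0.1217.

Step 4 — take square root: d = √(0.1217) ≈ 0.3489.

d(x, mu) = √(0.1217) ≈ 0.3489


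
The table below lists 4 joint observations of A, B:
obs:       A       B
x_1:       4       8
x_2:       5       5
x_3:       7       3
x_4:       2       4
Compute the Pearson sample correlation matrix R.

Step 1 — column means:
  mean(A) = (4 + 5 + 7 + 2) / 4 = 18/4 = 4.5
  mean(B) = (8 + 5 + 3 + 4) / 4 = 20/4 = 5

Step 2 — sample variances and covariances s[i,j] = (1/(n-1)) · Σ_k (x_{k,i} - mean_i) · (x_{k,j} - mean_j), with n-1 = 3:
  s[A,A] = ((-0.5)·(-0.5) + (0.5)·(0.5) + (2.5)·(2.5) + (-2.5)·(-2.5)) / 3 = 13/3 = 4.3333
  s[A,B] = ((-0.5)·(3) + (0.5)·(0) + (2.5)·(-2) + (-2.5)·(-1)) / 3 = -4/3 = -1.3333
  s[B,B] = ((3)·(3) + (0)·(0) + (-2)·(-2) + (-1)·(-1)) / 3 = 14/3 = 4.6667
  Sample standard deviations s_i = √(s[i,i]):
  s(A) = √(4.3333) = 2.0817
  s(B) = √(4.6667) = 2.1602

Step 3 — r_{ij} = s_{ij} / (s_i · s_j):
  r[A,A] = 1 (diagonal).
  r[A,B] = -1.3333 / (2.0817 · 2.1602) = -1.3333 / 4.4969 = -0.2965
  r[B,B] = 1 (diagonal).

R is symmetric with unit diagonal. Assembling:

R = [[1, -0.2965],
 [-0.2965, 1]]


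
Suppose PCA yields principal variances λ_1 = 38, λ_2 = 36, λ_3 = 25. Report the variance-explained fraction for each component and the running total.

Step 1 — total variance = trace(Sigma) = Σ λ_i = 38 + 36 + 25 = 99.

Step 2 — fraction explained by component i = λ_i / Σ λ:
  PC1: 38/99 = 0.3838
  PC2: 36/99 = 0.3636
  PC3: 25/99 = 0.2525

Step 3 — cumulative fraction after k components = (λ_1 + ... + λ_k) / Σ λ:
  k = 1: 38/99 = 0.3838
  k = 2: (38 + 36)/99 = 74/99 = 0.7475
  k = 3: (38 + 36 + 25)/99 = 99/99 = 1

Summary (fraction, with percent):

explained: PC1 0.3838 (38.38%), PC2 0.3636 (36.36%), PC3 0.2525 (25.25%);  cumulative: 0.3838, 0.7475, 1


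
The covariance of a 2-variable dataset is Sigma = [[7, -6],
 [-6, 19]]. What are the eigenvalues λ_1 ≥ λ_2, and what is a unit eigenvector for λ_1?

Step 1 — characteristic polynomial of 2×2 Sigma:
  det(Sigma - λI) = λ² - trace · λ + det = 0.
  trace = 7 + 19 = 26, det = 7·19 - (-6)² = 97.
Step 2 — discriminant:
  Δ = trace² - 4·det = 676 - 388 = 288.
Step 3 — eigenvalues:
  λ = (trace ± √Δ)/2 = (26 ± 16.9706)/2,
  λ_1 = 21.4853,  λ_2 = 4.5147.

Step 4 — unit eigenvector for λ_1: solve (Sigma - λ_1 I)v = 0. First row:
  (7 - 21.4853)·v_x + (-6)·v_y = 0, i.e. (-14.4853)·v_x + (-6)·v_y = 0,
  so v ∝ (b, λ_1 - a) = (-6, 14.4853); multiply by -1 so the first entry is positive: u = (6, -14.4853).
  ||u|| = √((6)² + (-14.4853)²) = √(245.8234) ≈ 15.6788,
  v_1 = u/||u|| ≈ (0.3827, -0.9239) (||v_1|| = 1).

λ_1 = 21.4853,  λ_2 = 4.5147;  v_1 ≈ (0.3827, -0.9239)


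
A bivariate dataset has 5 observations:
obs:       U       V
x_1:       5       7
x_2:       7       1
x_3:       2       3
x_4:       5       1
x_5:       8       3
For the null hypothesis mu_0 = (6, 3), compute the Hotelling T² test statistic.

Step 1 — sample mean vector:
  mean(U) = (5 + 7 + 2 + 5 + 8) / 5 = 27/5 = 5.4
  mean(V) = (7 + 1 + 3 + 1 + 3) / 5 = 15/5 = 3
  x̄ = (5.4, 3),  deviation x̄ - mu_0 = (5.4, 3) - (6, 3) = (-0.6, 0).

Step 2 — sample covariance matrix, S[i,j] = (1/(n-1)) · Σ_k (x_{k,i} - mean_i) · (x_{k,j} - mean_j), divisor n-1 = 4:
  S[U,U] = ((-0.4)·(-0.4) + (1.6)·(1.6) + (-3.4)·(-3.4) + (-0.4)·(-0.4) + (2.6)·(2.6)) / 4 = 21.2/4 = 5.3
  S[U,V] = ((-0.4)·(4) + (1.6)·(-2) + (-3.4)·(0) + (-0.4)·(-2) + (2.6)·(0)) / 4 = -4/4 = -1
  S[V,V] = ((4)·(4) + (-2)·(-2) + (0)·(0) + (-2)·(-2) + (0)·(0)) / 4 = 24/4 = 6
  S = [[5.3, -1],
 [-1, 6]].

Step 3 — invert S. det(S) = 5.3·6 - (-1)² = 30.8.
  S^{-1} = (1/det) · [[d, -b], [-b, a]] = [[0.1948, 0.0325],
 [0.0325, 0.1721]].

Step 4 — quadratic form (x̄ - mu_0)^T · S^{-1} · (x̄ - mu_0):
  S^{-1} · (x̄ - mu_0) = (-0.1169, -0.0195),
  (x̄ - mu_0)^T · [...] = (-0.6)·(-0.1169) + (0)·(-0.0195) = 0.0701.

Step 5 — scale by n: T² = 5 · 0.0701 = 0.3506.

T² ≈ 0.3506


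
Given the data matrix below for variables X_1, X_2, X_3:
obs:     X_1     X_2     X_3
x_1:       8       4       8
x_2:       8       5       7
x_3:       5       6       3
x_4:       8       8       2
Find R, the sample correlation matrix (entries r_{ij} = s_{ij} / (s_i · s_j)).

Step 1 — column means:
  mean(X_1) = (8 + 8 + 5 + 8) / 4 = 29/4 = 7.25
  mean(X_2) = (4 + 5 + 6 + 8) / 4 = 23/4 = 5.75
  mean(X_3) = (8 + 7 + 3 + 2) / 4 = 20/4 = 5

Step 2 — sample variances and covariances s[i,j] = (1/(n-1)) · Σ_k (x_{k,i} - mean_i) · (x_{k,j} - mean_j), with n-1 = 3:
  s[X_1,X_1] = ((0.75)·(0.75) + (0.75)·(0.75) + (-2.25)·(-2.25) + (0.75)·(0.75)) / 3 = 6.75/3 = 2.25
  s[X_1,X_2] = ((0.75)·(-1.75) + (0.75)·(-0.75) + (-2.25)·(0.25) + (0.75)·(2.25)) / 3 = -0.75/3 = -0.25
  s[X_1,X_3] = ((0.75)·(3) + (0.75)·(2) + (-2.25)·(-2) + (0.75)·(-3)) / 3 = 6/3 = 2
  s[X_2,X_2] = ((-1.75)·(-1.75) + (-0.75)·(-0.75) + (0.25)·(0.25) + (2.25)·(2.25)) / 3 = 8.75/3 = 2.9167
  s[X_2,X_3] = ((-1.75)·(3) + (-0.75)·(2) + (0.25)·(-2) + (2.25)·(-3)) / 3 = -14/3 = -4.6667
  s[X_3,X_3] = ((3)·(3) + (2)·(2) + (-2)·(-2) + (-3)·(-3)) / 3 = 26/3 = 8.6667
  Sample standard deviations s_i = √(s[i,i]):
  s(X_1) = √(2.25) = 1.5
  s(X_2) = √(2.9167) = 1.7078
  s(X_3) = √(8.6667) = 2.9439

Step 3 — r_{ij} = s_{ij} / (s_i · s_j):
  r[X_1,X_1] = 1 (diagonal).
  r[X_1,X_2] = -0.25 / (1.5 · 1.7078) = -0.25 / 2.5617 = -0.0976
  r[X_1,X_3] = 2 / (1.5 · 2.9439) = 2 / 4.4159 = 0.4529
  r[X_2,X_2] = 1 (diagonal).
  r[X_2,X_3] = -4.6667 / (1.7078 · 2.9439) = -4.6667 / 5.0277 = -0.9282
  r[X_3,X_3] = 1 (diagonal).

R is symmetric with unit diagonal. Assembling:

R = [[1, -0.0976, 0.4529],
 [-0.0976, 1, -0.9282],
 [0.4529, -0.9282, 1]]


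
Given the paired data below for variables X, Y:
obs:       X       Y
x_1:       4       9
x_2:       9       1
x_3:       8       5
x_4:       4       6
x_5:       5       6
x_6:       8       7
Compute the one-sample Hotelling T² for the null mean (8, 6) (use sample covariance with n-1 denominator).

Step 1 — sample mean vector:
  mean(X) = (4 + 9 + 8 + 4 + 5 + 8) / 6 = 38/6 = 6.3333
  mean(Y) = (9 + 1 + 5 + 6 + 6 + 7) / 6 = 34/6 = 5.6667
  x̄ = (6.3333, 5.6667),  deviation x̄ - mu_0 = (6.3333, 5.6667) - (8, 6) = (-1.6667, -0.3333).

Step 2 — sample covariance matrix, S[i,j] = (1/(n-1)) · Σ_k (x_{k,i} - mean_i) · (x_{k,j} - mean_j), divisor n-1 = 5:
  S[X,X] = ((-2.3333)·(-2.3333) + (2.6667)·(2.6667) + (1.6667)·(1.6667) + (-2.3333)·(-2.3333) + (-1.3333)·(-1.3333) + (1.6667)·(1.6667)) / 5 = 25.3333/5 = 5.0667
  S[X,Y] = ((-2.3333)·(3.3333) + (2.6667)·(-4.6667) + (1.6667)·(-0.6667) + (-2.3333)·(0.3333) + (-1.3333)·(0.3333) + (1.6667)·(1.3333)) / 5 = -20.3333/5 = -4.0667
  S[Y,Y] = ((3.3333)·(3.3333) + (-4.6667)·(-4.6667) + (-0.6667)·(-0.6667) + (0.3333)·(0.3333) + (0.3333)·(0.3333) + (1.3333)·(1.3333)) / 5 = 35.3333/5 = 7.0667
  S = [[5.0667, -4.0667],
 [-4.0667, 7.0667]].

Step 3 — invert S. det(S) = 5.0667·7.0667 - (-4.0667)² = 19.2667.
  S^{-1} = (1/det) · [[d, -b], [-b, a]] = [[0.3668, 0.2111],
 [0.2111, 0.263]].

Step 4 — quadratic form (x̄ - mu_0)^T · S^{-1} · (x̄ - mu_0):
  S^{-1} · (x̄ - mu_0) = (-0.6817, -0.4394),
  (x̄ - mu_0)^T · [...] = (-1.6667)·(-0.6817) + (-0.3333)·(-0.4394) = 1.2826.

Step 5 — scale by n: T² = 6 · 1.2826 = 7.6955.

T² ≈ 7.6955


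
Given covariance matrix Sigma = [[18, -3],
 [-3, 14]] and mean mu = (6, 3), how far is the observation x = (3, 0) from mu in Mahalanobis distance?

Step 1 — centre the observation: (x - mu) = (-3, -3).

Step 2 — invert Sigma. det(Sigma) = 18·14 - (-3)² = 243.
  Sigma^{-1} = (1/det) · [[d, -b], [-b, a]] = [[0.0576, 0.0123],
 [0.0123, 0.0741]].

Step 3 — form the quadratic (x - mu)^T · Sigma^{-1} · (x - mu):
  Sigma^{-1} · (x - mu) = (-0.2099, -0.2593).
  (x - mu)^T · [Sigma^{-1} · (x - mu)] = (-3)·(-0.2099) + (-3)·(-0.2593) = 1.4074.

Step 4 — take square root: d = √(1.4074) ≈ 1.1863.

d(x, mu) = √(1.4074) ≈ 1.1863


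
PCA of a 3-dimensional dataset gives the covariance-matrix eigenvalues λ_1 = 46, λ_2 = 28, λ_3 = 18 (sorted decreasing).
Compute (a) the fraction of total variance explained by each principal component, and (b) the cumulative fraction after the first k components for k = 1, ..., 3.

Step 1 — total variance = trace(Sigma) = Σ λ_i = 46 + 28 + 18 = 92.

Step 2 — fraction explained by component i = λ_i / Σ λ:
  PC1: 46/92 = 0.5
  PC2: 28/92 = 0.3043
  PC3: 18/92 = 0.1957

Step 3 — cumulative fraction after k components = (λ_1 + ... + λ_k) / Σ λ:
  k = 1: 46/92 = 0.5
  k = 2: (46 + 28)/92 = 74/92 = 0.8043
  k = 3: (46 + 28 + 18)/92 = 92/92 = 1

Summary (fraction, with percent):

explained: PC1 0.5 (50%), PC2 0.3043 (30.43%), PC3 0.1957 (19.57%);  cumulative: 0.5, 0.8043, 1


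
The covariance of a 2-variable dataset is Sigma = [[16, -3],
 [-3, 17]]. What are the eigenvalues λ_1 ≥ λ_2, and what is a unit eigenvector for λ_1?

Step 1 — characteristic polynomial of 2×2 Sigma:
  det(Sigma - λI) = λ² - trace · λ + det = 0.
  trace = 16 + 17 = 33, det = 16·17 - (-3)² = 263.
Step 2 — discriminant:
  Δ = trace² - 4·det = 1089 - 1052 = 37.
Step 3 — eigenvalues:
  λ = (trace ± √Δ)/2 = (33 ± 6.0828)/2,
  λ_1 = 19.5414,  λ_2 = 13.4586.

Step 4 — unit eigenvector for λ_1: solve (Sigma - λ_1 I)v = 0. First row:
  (16 - 19.5414)·v_x + (-3)·v_y = 0, i.e. (-3.5414)·v_x + (-3)·v_y = 0,
  so v ∝ (b, λ_1 - a) = (-3, 3.5414); multiply by -1 so the first entry is positive: u = (3, -3.5414).
  ||u|| = √((3)² + (-3.5414)²) = √(21.5414) ≈ 4.6413,
  v_1 = u/||u|| ≈ (0.6464, -0.763) (||v_1|| = 1).

λ_1 = 19.5414,  λ_2 = 13.4586;  v_1 ≈ (0.6464, -0.763)


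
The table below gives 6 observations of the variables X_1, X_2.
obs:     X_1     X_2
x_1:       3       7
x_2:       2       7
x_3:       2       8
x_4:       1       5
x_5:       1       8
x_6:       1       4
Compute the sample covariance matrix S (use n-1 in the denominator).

Step 1 — column means:
  mean(X_1) = (3 + 2 + 2 + 1 + 1 + 1) / 6 = 10/6 = 1.6667
  mean(X_2) = (7 + 7 + 8 + 5 + 8 + 4) / 6 = 39/6 = 6.5

Step 2 — sample covariance S[i,j] = (1/(n-1)) · Σ_k (x_{k,i} - mean_i) · (x_{k,j} - mean_j), with n-1 = 5.
  S[X_1,X_1] = ((1.3333)·(1.3333) + (0.3333)·(0.3333) + (0.3333)·(0.3333) + (-0.6667)·(-0.6667) + (-0.6667)·(-0.6667) + (-0.6667)·(-0.6667)) / 5 = 3.3333/5 = 0.6667
  S[X_1,X_2] = ((1.3333)·(0.5) + (0.3333)·(0.5) + (0.3333)·(1.5) + (-0.6667)·(-1.5) + (-0.6667)·(1.5) + (-0.6667)·(-2.5)) / 5 = 3/5 = 0.6
  S[X_2,X_2] = ((0.5)·(0.5) + (0.5)·(0.5) + (1.5)·(1.5) + (-1.5)·(-1.5) + (1.5)·(1.5) + (-2.5)·(-2.5)) / 5 = 13.5/5 = 2.7

S is symmetric (S[j,i] = S[i,j]). Assembling:

S = [[0.6667, 0.6],
 [0.6, 2.7]]


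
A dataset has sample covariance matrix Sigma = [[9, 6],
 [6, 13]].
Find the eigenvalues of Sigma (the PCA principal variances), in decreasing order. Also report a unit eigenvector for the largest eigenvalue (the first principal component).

Step 1 — characteristic polynomial of 2×2 Sigma:
  det(Sigma - λI) = λ² - trace · λ + det = 0.
  trace = 9 + 13 = 22, det = 9·13 - (6)² = 81.
Step 2 — discriminant:
  Δ = trace² - 4·det = 484 - 324 = 160.
Step 3 — eigenvalues:
  λ = (trace ± √Δ)/2 = (22 ± 12.6491)/2,
  λ_1 = 17.3246,  λ_2 = 4.6754.

Step 4 — unit eigenvector for λ_1: solve (Sigma - λ_1 I)v = 0. First row:
  (9 - 17.3246)·v_x + (6)·v_y = 0, i.e. (-8.3246)·v_x + (6)·v_y = 0,
  so v ∝ (b, λ_1 - a) = (6, 8.3246) = u.
  ||u|| = √((6)² + (8.3246)²) = √(105.2982) ≈ 10.2615,
  v_1 = u/||u|| ≈ (0.5847, 0.8112) (||v_1|| = 1).

λ_1 = 17.3246,  λ_2 = 4.6754;  v_1 ≈ (0.5847, 0.8112)


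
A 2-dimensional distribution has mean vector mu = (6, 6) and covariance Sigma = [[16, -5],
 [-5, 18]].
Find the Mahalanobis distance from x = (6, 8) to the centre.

Step 1 — centre the observation: (x - mu) = (0, 2).

Step 2 — invert Sigma. det(Sigma) = 16·18 - (-5)² = 263.
  Sigma^{-1} = (1/det) · [[d, -b], [-b, a]] = [[0.0684, 0.019],
 [0.019, 0.0608]].

Step 3 — form the quadratic (x - mu)^T · Sigma^{-1} · (x - mu):
  Sigma^{-1} · (x - mu) = (0.038, 0.1217).
  (x - mu)^T · [Sigma^{-1} · (x - mu)] = (0)·(0.038) + (2)·(0.1217) = 0.2433.

Step 4 — take square root: d = √(0.2433) ≈ 0.4933.

d(x, mu) = √(0.2433) ≈ 0.4933


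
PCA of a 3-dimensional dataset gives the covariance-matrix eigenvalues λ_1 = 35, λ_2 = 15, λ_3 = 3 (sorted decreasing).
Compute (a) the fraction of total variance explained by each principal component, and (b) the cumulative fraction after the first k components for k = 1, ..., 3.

Step 1 — total variance = trace(Sigma) = Σ λ_i = 35 + 15 + 3 = 53.

Step 2 — fraction explained by component i = λ_i / Σ λ:
  PC1: 35/53 = 0.6604
  PC2: 15/53 = 0.283
  PC3: 3/53 = 0.0566

Step 3 — cumulative fraction after k components = (λ_1 + ... + λ_k) / Σ λ:
  k = 1: 35/53 = 0.6604
  k = 2: (35 + 15)/53 = 50/53 = 0.9434
  k = 3: (35 + 15 + 3)/53 = 53/53 = 1

Summary (fraction, with percent):

explained: PC1 0.6604 (66.04%), PC2 0.283 (28.3%), PC3 0.0566 (5.66%);  cumulative: 0.6604, 0.9434, 1


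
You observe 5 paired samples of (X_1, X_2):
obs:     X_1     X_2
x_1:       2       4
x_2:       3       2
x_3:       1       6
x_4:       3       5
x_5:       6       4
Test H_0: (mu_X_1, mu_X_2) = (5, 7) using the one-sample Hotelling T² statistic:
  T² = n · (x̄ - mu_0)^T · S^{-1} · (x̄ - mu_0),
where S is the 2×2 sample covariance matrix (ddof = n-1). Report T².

Step 1 — sample mean vector:
  mean(X_1) = (2 + 3 + 1 + 3 + 6) / 5 = 15/5 = 3
  mean(X_2) = (4 + 2 + 6 + 5 + 4) / 5 = 21/5 = 4.2
  x̄ = (3, 4.2),  deviation x̄ - mu_0 = (3, 4.2) - (5, 7) = (-2, -2.8).

Step 2 — sample covariance matrix, S[i,j] = (1/(n-1)) · Σ_k (x_{k,i} - mean_i) · (x_{k,j} - mean_j), divisor n-1 = 4:
  S[X_1,X_1] = ((-1)·(-1) + (0)·(0) + (-2)·(-2) + (0)·(0) + (3)·(3)) / 4 = 14/4 = 3.5
  S[X_1,X_2] = ((-1)·(-0.2) + (0)·(-2.2) + (-2)·(1.8) + (0)·(0.8) + (3)·(-0.2)) / 4 = -4/4 = -1
  S[X_2,X_2] = ((-0.2)·(-0.2) + (-2.2)·(-2.2) + (1.8)·(1.8) + (0.8)·(0.8) + (-0.2)·(-0.2)) / 4 = 8.8/4 = 2.2
  S = [[3.5, -1],
 [-1, 2.2]].

Step 3 — invert S. det(S) = 3.5·2.2 - (-1)² = 6.7.
  S^{-1} = (1/det) · [[d, -b], [-b, a]] = [[0.3284, 0.1493],
 [0.1493, 0.5224]].

Step 4 — quadratic form (x̄ - mu_0)^T · S^{-1} · (x̄ - mu_0):
  S^{-1} · (x̄ - mu_0) = (-1.0746, -1.7612),
  (x̄ - mu_0)^T · [...] = (-2)·(-1.0746) + (-2.8)·(-1.7612) = 7.0806.

Step 5 — scale by n: T² = 5 · 7.0806 = 35.403.

T² ≈ 35.403


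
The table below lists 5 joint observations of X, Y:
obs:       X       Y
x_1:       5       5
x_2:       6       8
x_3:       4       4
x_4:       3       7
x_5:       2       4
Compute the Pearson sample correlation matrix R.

Step 1 — column means:
  mean(X) = (5 + 6 + 4 + 3 + 2) / 5 = 20/5 = 4
  mean(Y) = (5 + 8 + 4 + 7 + 4) / 5 = 28/5 = 5.6

Step 2 — sample variances and covariances s[i,j] = (1/(n-1)) · Σ_k (x_{k,i} - mean_i) · (x_{k,j} - mean_j), with n-1 = 4:
  s[X,X] = ((1)·(1) + (2)·(2) + (0)·(0) + (-1)·(-1) + (-2)·(-2)) / 4 = 10/4 = 2.5
  s[X,Y] = ((1)·(-0.6) + (2)·(2.4) + (0)·(-1.6) + (-1)·(1.4) + (-2)·(-1.6)) / 4 = 6/4 = 1.5
  s[Y,Y] = ((-0.6)·(-0.6) + (2.4)·(2.4) + (-1.6)·(-1.6) + (1.4)·(1.4) + (-1.6)·(-1.6)) / 4 = 13.2/4 = 3.3
  Sample standard deviations s_i = √(s[i,i]):
  s(X) = √(2.5) = 1.5811
  s(Y) = √(3.3) = 1.8166

Step 3 — r_{ij} = s_{ij} / (s_i · s_j):
  r[X,X] = 1 (diagonal).
  r[X,Y] = 1.5 / (1.5811 · 1.8166) = 1.5 / 2.8723 = 0.5222
  r[Y,Y] = 1 (diagonal).

R is symmetric with unit diagonal. Assembling:

R = [[1, 0.5222],
 [0.5222, 1]]
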